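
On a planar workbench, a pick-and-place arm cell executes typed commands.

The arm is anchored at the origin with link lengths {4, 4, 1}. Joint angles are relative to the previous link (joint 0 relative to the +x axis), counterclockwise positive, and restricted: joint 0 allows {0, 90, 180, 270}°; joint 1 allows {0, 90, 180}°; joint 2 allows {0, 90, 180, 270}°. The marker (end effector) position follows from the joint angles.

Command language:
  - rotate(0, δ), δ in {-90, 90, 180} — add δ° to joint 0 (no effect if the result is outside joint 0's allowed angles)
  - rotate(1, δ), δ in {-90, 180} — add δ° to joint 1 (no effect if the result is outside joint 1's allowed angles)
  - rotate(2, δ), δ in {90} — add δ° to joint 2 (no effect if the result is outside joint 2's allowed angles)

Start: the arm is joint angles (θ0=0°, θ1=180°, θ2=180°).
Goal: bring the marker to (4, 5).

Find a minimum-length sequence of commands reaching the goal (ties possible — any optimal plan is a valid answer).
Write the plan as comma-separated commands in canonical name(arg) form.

rotate(2, 90), rotate(2, 90), rotate(1, -90)

initial: joint angles (θ0=0°, θ1=180°, θ2=180°)
t=1 rotate(2, 90) ⇒ joint angles (θ0=0°, θ1=180°, θ2=270°)
t=2 rotate(2, 90) ⇒ joint angles (θ0=0°, θ1=180°, θ2=0°)
t=3 rotate(1, -90) ⇒ joint angles (θ0=0°, θ1=90°, θ2=0°)
shorter routes all fall short; 3 is best.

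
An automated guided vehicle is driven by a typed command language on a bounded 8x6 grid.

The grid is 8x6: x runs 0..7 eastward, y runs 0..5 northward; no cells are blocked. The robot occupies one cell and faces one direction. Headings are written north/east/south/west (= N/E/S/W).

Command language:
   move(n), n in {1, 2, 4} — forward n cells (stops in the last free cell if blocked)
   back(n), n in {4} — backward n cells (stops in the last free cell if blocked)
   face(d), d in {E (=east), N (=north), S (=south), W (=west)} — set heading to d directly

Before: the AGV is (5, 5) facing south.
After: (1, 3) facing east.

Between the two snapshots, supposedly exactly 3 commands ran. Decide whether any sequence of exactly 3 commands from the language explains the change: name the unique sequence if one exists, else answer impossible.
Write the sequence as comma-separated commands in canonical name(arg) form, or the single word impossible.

key: running back(4) before move(2) would end elsewhere — order is forced
start: (5, 5) facing south
[1] after move(2): (5, 3) facing south
[2] after face(E): (5, 3) facing east
[3] after back(4): (1, 3) facing east
uniquely the one of 512 3-step routes that fits.

move(2), face(E), back(4)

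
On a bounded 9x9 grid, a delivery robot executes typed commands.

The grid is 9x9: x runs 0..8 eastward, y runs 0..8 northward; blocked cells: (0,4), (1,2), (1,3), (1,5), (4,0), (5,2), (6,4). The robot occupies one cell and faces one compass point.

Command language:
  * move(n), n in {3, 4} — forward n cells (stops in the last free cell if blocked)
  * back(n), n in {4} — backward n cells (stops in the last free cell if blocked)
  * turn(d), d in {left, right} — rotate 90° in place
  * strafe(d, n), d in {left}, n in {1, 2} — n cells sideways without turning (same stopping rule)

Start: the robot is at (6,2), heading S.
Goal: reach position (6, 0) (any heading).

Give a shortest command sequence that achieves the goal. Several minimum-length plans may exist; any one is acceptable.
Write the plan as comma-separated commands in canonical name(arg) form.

move(4)

initial: at (6,2), heading S
t=1 move(4) ⇒ at (6,0), heading S
no 0-step plan works, so 1 is optimal.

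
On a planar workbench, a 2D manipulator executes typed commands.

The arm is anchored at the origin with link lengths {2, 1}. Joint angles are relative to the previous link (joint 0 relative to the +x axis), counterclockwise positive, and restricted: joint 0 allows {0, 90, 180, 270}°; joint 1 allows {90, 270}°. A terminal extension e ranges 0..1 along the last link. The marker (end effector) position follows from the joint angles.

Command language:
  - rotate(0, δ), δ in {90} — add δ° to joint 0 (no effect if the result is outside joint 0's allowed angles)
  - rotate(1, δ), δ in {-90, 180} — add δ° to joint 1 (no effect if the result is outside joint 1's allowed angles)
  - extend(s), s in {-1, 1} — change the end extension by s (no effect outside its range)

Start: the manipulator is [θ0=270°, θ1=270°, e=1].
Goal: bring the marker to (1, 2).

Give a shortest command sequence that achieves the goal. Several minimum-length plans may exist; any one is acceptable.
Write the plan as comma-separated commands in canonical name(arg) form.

extend(-1), rotate(0, 90), rotate(0, 90)

t0: [θ0=270°, θ1=270°, e=1]
1. extend(-1) → [θ0=270°, θ1=270°, e=0]
2. rotate(0, 90) → [θ0=0°, θ1=270°, e=0]
3. rotate(0, 90) → [θ0=90°, θ1=270°, e=0]
nothing shorter than 3 reaches the goal.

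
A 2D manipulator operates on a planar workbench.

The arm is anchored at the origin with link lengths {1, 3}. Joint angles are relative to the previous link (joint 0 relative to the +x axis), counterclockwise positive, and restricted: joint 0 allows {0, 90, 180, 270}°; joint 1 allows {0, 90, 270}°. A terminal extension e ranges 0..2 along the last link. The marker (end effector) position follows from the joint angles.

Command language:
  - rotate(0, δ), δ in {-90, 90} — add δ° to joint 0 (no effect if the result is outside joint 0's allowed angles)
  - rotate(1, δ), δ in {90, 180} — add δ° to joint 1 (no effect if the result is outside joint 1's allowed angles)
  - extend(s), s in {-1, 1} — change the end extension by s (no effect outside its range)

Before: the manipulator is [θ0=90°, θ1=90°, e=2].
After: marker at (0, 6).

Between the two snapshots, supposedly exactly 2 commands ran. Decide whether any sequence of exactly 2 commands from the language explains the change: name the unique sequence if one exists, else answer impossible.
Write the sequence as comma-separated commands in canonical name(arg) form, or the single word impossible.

rotate(1, 180), rotate(1, 90)

key: order matters: swapping rotate(1, 180) and rotate(1, 90) lands elsewhere
from: [θ0=90°, θ1=90°, e=2]
t=1 rotate(1, 180) ⇒ [θ0=90°, θ1=270°, e=2]
t=2 rotate(1, 90) ⇒ [θ0=90°, θ1=0°, e=2]
no other 2-command option fits: unique.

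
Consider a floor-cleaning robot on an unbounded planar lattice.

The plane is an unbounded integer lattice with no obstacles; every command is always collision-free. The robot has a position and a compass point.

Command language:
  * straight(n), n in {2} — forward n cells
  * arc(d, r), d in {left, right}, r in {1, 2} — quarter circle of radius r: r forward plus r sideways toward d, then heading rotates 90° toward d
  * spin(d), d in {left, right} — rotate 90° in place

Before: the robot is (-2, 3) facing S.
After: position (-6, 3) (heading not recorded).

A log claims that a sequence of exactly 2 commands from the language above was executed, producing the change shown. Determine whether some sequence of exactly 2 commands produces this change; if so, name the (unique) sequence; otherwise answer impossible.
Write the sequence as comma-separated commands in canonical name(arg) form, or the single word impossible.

from: (-2, 3) facing S
t=1 arc(right, 2) ⇒ (-4, 1) facing W
t=2 arc(right, 2) ⇒ (-6, 3) facing N
no rival 2-sequence matches.

arc(right, 2), arc(right, 2)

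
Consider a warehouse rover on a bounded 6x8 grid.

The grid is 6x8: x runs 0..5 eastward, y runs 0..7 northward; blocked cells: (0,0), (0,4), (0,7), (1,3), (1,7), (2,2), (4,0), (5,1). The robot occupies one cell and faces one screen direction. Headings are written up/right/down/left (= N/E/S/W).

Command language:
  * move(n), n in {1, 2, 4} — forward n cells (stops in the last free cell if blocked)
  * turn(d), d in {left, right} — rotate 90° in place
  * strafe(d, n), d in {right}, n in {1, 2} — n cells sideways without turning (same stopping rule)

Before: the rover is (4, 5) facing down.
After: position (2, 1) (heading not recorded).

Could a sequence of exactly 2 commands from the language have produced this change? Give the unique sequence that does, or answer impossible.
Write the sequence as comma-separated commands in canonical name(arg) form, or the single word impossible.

move(4), strafe(right, 2)

key: order matters: swapping move(4) and strafe(right, 2) lands elsewhere
from: (4, 5) facing down
step 1 (move(4)): (4, 1) facing down
step 2 (strafe(right, 2)): (2, 1) facing down
uniquely the one of 49 2-step routes that fits.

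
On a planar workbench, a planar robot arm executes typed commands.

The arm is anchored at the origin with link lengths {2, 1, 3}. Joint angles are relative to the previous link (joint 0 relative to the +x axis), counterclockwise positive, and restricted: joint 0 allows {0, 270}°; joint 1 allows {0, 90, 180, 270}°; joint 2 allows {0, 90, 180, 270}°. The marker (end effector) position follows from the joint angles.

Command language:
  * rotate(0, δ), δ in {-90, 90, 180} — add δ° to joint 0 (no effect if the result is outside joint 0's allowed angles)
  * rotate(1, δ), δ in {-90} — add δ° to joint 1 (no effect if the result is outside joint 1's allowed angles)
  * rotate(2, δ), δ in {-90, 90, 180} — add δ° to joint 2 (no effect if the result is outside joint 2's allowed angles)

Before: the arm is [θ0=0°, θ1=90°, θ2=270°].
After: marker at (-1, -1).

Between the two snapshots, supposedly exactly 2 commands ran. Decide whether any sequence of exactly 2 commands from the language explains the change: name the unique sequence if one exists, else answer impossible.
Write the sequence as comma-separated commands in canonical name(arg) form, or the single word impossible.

start: [θ0=0°, θ1=90°, θ2=270°]
1. rotate(1, -90) → [θ0=0°, θ1=0°, θ2=270°]
2. rotate(1, -90) → [θ0=0°, θ1=270°, θ2=270°]
uniquely the one of 49 2-step routes that fits.

rotate(1, -90), rotate(1, -90)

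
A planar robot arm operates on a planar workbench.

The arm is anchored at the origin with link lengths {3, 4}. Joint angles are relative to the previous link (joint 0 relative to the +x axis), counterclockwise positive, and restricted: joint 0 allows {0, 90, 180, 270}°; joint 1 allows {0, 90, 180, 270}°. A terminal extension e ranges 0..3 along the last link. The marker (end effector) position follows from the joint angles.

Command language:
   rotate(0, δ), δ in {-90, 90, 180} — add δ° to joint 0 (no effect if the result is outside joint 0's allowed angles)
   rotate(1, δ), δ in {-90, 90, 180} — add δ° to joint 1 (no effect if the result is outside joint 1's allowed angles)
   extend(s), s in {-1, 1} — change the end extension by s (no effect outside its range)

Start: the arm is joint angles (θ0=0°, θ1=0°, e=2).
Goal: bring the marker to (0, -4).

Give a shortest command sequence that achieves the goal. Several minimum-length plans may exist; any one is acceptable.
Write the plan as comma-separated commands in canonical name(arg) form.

rotate(0, 90), extend(1), rotate(1, 180)

t0: joint angles (θ0=0°, θ1=0°, e=2)
step 1 (rotate(0, 90)): joint angles (θ0=90°, θ1=0°, e=2)
step 2 (extend(1)): joint angles (θ0=90°, θ1=0°, e=3)
step 3 (rotate(1, 180)): joint angles (θ0=90°, θ1=180°, e=3)
shorter routes all fall short; 3 is best.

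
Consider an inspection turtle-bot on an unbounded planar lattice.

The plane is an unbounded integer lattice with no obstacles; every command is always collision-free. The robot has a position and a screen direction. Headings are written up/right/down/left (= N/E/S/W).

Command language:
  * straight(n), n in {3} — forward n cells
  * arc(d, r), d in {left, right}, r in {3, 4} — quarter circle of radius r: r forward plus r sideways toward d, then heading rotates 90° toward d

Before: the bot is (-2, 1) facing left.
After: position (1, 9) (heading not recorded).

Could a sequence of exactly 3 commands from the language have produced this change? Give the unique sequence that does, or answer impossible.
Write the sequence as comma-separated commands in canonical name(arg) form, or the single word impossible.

key: order matters: swapping arc(right, 4) and straight(3) lands elsewhere
initial: (-2, 1) facing left
t=1 arc(right, 4) ⇒ (-6, 5) facing up
t=2 arc(right, 4) ⇒ (-2, 9) facing right
t=3 straight(3) ⇒ (1, 9) facing right
no rival 3-sequence matches.

arc(right, 4), arc(right, 4), straight(3)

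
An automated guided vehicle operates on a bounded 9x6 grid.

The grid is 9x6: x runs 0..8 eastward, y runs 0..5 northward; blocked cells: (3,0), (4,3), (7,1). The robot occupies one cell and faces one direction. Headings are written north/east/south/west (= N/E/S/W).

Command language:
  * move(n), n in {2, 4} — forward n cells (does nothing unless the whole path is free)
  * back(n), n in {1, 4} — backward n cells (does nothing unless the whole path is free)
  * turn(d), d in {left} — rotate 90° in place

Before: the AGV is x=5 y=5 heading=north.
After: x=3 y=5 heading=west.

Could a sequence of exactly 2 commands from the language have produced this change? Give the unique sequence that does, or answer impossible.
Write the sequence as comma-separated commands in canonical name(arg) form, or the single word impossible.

key: cell and facing (now W) both changed — the 2 commands mix motion and turning
initial: x=5 y=5 heading=north
[1] after turn(left): x=5 y=5 heading=west
[2] after move(2): x=3 y=5 heading=west
no other 2-command option fits: unique.

turn(left), move(2)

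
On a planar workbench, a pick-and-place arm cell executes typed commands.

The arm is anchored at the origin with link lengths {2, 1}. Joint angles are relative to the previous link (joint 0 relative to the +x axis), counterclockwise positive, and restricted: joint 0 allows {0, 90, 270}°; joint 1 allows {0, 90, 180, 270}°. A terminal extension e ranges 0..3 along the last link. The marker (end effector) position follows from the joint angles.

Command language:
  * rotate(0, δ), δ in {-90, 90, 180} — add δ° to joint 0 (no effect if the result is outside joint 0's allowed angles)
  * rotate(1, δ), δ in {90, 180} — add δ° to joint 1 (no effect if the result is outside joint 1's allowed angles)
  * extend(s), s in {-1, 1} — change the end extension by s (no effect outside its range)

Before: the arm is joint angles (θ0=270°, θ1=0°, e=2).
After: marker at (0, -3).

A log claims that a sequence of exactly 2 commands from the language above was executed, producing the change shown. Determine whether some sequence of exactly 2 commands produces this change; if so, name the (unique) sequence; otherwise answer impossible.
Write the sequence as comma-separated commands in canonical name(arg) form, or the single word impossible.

begin: joint angles (θ0=270°, θ1=0°, e=2)
t=1 extend(-1) ⇒ joint angles (θ0=270°, θ1=0°, e=1)
t=2 extend(-1) ⇒ joint angles (θ0=270°, θ1=0°, e=0)
uniquely the one of 49 2-step routes that fits.

extend(-1), extend(-1)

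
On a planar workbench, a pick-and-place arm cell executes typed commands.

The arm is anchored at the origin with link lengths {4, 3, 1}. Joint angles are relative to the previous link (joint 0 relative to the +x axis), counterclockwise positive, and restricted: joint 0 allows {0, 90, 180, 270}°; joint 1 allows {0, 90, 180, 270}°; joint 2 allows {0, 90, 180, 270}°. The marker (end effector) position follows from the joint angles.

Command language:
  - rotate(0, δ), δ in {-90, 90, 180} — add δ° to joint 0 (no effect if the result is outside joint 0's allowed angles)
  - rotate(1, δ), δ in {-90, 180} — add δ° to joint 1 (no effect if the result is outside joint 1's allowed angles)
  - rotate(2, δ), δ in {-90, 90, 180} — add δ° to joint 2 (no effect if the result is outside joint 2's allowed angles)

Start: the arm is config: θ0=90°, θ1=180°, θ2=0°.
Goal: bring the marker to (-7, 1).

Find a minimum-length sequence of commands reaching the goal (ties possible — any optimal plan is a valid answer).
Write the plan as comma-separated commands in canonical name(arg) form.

initial: config: θ0=90°, θ1=180°, θ2=0°
t=1 rotate(0, 90) ⇒ config: θ0=180°, θ1=180°, θ2=0°
t=2 rotate(2, -90) ⇒ config: θ0=180°, θ1=180°, θ2=270°
t=3 rotate(1, 180) ⇒ config: θ0=180°, θ1=0°, θ2=270°
shorter routes all fall short; 3 is best.

rotate(0, 90), rotate(2, -90), rotate(1, 180)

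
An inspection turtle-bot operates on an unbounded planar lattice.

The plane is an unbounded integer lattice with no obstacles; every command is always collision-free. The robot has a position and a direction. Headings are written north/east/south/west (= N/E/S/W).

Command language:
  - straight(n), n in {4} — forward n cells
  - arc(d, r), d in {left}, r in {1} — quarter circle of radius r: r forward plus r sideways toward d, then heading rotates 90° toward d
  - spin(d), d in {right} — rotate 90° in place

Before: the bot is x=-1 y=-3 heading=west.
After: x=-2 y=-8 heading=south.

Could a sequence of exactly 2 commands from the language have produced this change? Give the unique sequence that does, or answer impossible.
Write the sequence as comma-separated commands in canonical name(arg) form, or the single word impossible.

key: cell and facing (now S) both changed — the 2 commands mix motion and turning
t0: x=-1 y=-3 heading=west
1. arc(left, 1) → x=-2 y=-4 heading=south
2. straight(4) → x=-2 y=-8 heading=south
uniquely the one of 9 2-step routes that fits.

arc(left, 1), straight(4)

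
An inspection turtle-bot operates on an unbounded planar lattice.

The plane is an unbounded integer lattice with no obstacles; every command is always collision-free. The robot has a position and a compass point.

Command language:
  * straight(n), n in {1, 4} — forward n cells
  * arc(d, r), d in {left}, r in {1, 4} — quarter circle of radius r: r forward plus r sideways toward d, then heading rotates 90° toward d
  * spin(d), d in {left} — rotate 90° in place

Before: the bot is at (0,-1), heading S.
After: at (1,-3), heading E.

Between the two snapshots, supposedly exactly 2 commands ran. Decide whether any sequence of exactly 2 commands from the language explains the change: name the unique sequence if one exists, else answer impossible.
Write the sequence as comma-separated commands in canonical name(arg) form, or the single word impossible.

key: cell and facing (now E) both changed — the 2 commands mix motion and turning
from: at (0,-1), heading S
step 1 (straight(1)): at (0,-2), heading S
step 2 (arc(left, 1)): at (1,-3), heading E
no other 2-command option fits: unique.

straight(1), arc(left, 1)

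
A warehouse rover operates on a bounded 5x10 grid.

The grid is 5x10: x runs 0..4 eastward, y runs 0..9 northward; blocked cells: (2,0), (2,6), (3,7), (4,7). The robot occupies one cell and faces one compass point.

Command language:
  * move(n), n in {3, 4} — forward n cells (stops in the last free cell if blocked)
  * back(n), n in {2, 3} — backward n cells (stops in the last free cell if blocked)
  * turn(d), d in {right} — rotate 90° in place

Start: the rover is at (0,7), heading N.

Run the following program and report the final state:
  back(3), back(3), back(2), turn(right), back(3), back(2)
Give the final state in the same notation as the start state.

at (0,0), heading E

t0: at (0,7), heading N
[1] after back(3): at (0,4), heading N
[2] after back(3): at (0,1), heading N
[3] after back(2): at (0,0), heading N
[4] after turn(right): at (0,0), heading E
[5] after back(3): at (0,0), heading E
[6] after back(2): at (0,0), heading E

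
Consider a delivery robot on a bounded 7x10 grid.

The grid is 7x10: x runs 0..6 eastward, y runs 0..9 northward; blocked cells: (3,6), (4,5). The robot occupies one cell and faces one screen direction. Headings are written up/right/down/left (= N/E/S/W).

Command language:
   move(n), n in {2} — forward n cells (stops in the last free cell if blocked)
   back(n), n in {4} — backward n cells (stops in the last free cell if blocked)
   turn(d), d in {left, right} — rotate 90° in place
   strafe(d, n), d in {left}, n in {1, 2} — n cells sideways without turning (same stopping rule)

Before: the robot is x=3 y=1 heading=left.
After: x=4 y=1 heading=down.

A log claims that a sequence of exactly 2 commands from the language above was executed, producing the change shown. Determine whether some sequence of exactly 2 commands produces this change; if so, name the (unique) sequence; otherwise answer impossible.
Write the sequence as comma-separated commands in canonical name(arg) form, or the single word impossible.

turn(left), strafe(left, 1)

key: order matters: swapping turn(left) and strafe(left, 1) lands elsewhere
t0: x=3 y=1 heading=left
t=1 turn(left) ⇒ x=3 y=1 heading=down
t=2 strafe(left, 1) ⇒ x=4 y=1 heading=down
uniquely the one of 36 2-step routes that fits.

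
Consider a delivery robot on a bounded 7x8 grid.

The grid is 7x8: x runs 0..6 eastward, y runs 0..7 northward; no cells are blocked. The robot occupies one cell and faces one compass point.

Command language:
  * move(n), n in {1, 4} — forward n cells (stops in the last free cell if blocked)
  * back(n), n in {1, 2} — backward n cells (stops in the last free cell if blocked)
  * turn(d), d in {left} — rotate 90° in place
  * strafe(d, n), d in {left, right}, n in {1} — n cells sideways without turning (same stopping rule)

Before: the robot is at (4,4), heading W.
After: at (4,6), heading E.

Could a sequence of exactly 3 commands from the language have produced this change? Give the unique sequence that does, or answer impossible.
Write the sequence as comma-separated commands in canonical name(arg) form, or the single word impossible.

key: position moved to (4,6) AND the heading swung to E — translation plus rotation needed
from: at (4,4), heading W
1. turn(left) → at (4,4), heading S
2. back(2) → at (4,6), heading S
3. turn(left) → at (4,6), heading E
all 343 alternatives checked — unique.

turn(left), back(2), turn(left)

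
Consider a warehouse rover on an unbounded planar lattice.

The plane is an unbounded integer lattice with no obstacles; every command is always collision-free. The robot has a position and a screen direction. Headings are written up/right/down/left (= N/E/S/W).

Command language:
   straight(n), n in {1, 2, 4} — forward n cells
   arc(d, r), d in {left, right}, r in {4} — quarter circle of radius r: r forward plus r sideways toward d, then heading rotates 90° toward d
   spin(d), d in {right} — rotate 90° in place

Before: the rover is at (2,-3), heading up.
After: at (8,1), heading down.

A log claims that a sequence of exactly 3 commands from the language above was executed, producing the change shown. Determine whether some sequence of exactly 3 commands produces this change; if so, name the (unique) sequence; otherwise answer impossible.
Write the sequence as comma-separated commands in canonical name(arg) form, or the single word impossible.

key: order matters: swapping arc(right, 4) and spin(right) lands elsewhere
initial: at (2,-3), heading up
step 1 (arc(right, 4)): at (6,1), heading right
step 2 (straight(2)): at (8,1), heading right
step 3 (spin(right)): at (8,1), heading down
no rival 3-sequence matches.

arc(right, 4), straight(2), spin(right)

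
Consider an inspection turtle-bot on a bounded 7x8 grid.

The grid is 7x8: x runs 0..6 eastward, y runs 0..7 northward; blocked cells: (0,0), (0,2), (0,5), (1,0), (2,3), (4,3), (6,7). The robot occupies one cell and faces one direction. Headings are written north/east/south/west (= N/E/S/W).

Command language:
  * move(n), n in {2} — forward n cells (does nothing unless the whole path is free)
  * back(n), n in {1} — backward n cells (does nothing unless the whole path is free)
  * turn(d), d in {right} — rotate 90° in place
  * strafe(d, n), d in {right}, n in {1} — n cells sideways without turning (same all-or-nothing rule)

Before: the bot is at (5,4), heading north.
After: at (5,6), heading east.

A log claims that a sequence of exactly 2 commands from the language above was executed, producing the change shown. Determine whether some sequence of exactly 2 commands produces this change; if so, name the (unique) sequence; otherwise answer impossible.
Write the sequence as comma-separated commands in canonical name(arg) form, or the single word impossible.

key: cell and facing (now E) both changed — the 2 commands mix motion and turning
from: at (5,4), heading north
t=1 move(2) ⇒ at (5,6), heading north
t=2 turn(right) ⇒ at (5,6), heading east
no other 2-command option fits: unique.

move(2), turn(right)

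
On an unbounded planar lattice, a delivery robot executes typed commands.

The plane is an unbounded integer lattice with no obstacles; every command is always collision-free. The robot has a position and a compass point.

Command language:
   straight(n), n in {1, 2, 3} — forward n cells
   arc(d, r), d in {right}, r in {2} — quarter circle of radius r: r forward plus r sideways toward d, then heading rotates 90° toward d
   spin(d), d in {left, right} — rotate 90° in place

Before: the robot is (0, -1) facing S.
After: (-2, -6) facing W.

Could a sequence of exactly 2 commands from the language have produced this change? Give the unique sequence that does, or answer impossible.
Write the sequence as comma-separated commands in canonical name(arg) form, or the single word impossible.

key: order matters: swapping straight(3) and arc(right, 2) lands elsewhere
initial: (0, -1) facing S
t=1 straight(3) ⇒ (0, -4) facing S
t=2 arc(right, 2) ⇒ (-2, -6) facing W
all 36 alternatives checked — unique.

straight(3), arc(right, 2)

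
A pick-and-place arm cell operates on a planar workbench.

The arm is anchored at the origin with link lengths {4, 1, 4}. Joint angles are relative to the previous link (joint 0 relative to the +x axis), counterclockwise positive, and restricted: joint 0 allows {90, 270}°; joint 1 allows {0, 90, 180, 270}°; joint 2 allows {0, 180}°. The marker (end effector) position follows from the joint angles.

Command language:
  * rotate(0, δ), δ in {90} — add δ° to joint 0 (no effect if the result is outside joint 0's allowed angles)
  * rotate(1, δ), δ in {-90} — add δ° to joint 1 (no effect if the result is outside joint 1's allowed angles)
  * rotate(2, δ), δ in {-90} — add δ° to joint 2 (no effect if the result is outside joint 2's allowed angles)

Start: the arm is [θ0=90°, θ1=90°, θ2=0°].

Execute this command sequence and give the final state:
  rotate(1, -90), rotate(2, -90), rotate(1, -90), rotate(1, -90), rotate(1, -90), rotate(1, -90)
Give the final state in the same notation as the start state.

[θ0=90°, θ1=0°, θ2=0°]

begin: [θ0=90°, θ1=90°, θ2=0°]
step 1 (rotate(1, -90)): [θ0=90°, θ1=0°, θ2=0°]
step 2 (rotate(2, -90)): [θ0=90°, θ1=0°, θ2=0°]
step 3 (rotate(1, -90)): [θ0=90°, θ1=270°, θ2=0°]
step 4 (rotate(1, -90)): [θ0=90°, θ1=180°, θ2=0°]
step 5 (rotate(1, -90)): [θ0=90°, θ1=90°, θ2=0°]
step 6 (rotate(1, -90)): [θ0=90°, θ1=0°, θ2=0°]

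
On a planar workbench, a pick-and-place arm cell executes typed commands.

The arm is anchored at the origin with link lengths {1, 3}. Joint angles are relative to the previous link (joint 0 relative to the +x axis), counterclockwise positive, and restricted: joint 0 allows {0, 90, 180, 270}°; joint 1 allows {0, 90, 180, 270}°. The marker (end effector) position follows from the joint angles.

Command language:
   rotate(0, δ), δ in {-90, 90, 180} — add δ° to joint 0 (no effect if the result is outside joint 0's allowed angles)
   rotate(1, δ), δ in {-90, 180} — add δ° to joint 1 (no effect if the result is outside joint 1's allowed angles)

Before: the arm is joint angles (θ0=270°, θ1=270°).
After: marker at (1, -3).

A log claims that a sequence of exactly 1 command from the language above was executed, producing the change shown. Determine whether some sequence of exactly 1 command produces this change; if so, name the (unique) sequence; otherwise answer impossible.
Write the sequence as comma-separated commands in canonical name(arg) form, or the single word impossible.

rotate(0, 90)

begin: joint angles (θ0=270°, θ1=270°)
[1] after rotate(0, 90): joint angles (θ0=0°, θ1=270°)
no other 1-command option fits: unique.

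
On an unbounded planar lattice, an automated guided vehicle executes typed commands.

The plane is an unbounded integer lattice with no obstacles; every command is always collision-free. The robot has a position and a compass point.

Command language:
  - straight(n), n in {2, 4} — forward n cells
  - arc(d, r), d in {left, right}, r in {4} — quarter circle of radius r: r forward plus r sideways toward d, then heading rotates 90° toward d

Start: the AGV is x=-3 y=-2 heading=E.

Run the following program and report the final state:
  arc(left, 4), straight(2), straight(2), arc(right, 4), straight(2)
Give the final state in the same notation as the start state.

begin: x=-3 y=-2 heading=E
[1] after arc(left, 4): x=1 y=2 heading=N
[2] after straight(2): x=1 y=4 heading=N
[3] after straight(2): x=1 y=6 heading=N
[4] after arc(right, 4): x=5 y=10 heading=E
[5] after straight(2): x=7 y=10 heading=E

x=7 y=10 heading=E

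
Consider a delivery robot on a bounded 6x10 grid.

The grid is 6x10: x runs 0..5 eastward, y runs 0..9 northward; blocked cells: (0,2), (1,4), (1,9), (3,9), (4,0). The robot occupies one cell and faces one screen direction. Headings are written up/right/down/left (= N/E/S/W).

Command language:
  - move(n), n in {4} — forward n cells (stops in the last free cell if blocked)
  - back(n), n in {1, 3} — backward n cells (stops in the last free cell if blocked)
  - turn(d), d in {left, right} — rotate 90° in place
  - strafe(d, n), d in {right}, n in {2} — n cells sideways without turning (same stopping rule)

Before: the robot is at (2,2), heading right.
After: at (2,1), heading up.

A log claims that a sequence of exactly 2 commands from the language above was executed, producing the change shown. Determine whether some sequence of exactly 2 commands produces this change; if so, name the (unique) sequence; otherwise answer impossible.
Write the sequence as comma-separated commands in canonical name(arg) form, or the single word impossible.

key: cell and facing (now N) both changed — the 2 commands mix motion and turning
start: at (2,2), heading right
t=1 turn(left) ⇒ at (2,2), heading up
t=2 back(1) ⇒ at (2,1), heading up
all 36 alternatives checked — unique.

turn(left), back(1)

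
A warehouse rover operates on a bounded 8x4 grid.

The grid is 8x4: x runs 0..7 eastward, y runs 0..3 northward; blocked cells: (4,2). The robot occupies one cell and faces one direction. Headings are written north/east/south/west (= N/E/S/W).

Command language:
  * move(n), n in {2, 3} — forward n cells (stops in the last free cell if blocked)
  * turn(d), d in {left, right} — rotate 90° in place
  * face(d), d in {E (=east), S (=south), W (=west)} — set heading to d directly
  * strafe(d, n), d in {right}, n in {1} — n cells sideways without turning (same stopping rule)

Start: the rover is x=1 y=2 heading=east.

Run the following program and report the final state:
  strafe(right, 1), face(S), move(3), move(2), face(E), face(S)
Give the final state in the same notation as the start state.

x=1 y=0 heading=south

t0: x=1 y=2 heading=east
1. strafe(right, 1) → x=1 y=1 heading=east
2. face(S) → x=1 y=1 heading=south
3. move(3) → x=1 y=0 heading=south
4. move(2) → x=1 y=0 heading=south
5. face(E) → x=1 y=0 heading=east
6. face(S) → x=1 y=0 heading=south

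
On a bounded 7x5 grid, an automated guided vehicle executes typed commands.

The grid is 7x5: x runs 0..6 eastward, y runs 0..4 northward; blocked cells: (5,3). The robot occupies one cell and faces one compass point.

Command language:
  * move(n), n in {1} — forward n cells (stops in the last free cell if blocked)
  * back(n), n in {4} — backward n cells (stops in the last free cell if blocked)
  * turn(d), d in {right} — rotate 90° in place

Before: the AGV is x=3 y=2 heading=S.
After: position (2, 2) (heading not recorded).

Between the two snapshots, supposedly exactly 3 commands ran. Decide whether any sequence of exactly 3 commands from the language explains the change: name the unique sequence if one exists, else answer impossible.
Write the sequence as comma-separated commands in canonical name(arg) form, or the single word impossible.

turn(right), move(1), turn(right)

begin: x=3 y=2 heading=S
1. turn(right) → x=3 y=2 heading=W
2. move(1) → x=2 y=2 heading=W
3. turn(right) → x=2 y=2 heading=N
no other 3-command option fits: unique.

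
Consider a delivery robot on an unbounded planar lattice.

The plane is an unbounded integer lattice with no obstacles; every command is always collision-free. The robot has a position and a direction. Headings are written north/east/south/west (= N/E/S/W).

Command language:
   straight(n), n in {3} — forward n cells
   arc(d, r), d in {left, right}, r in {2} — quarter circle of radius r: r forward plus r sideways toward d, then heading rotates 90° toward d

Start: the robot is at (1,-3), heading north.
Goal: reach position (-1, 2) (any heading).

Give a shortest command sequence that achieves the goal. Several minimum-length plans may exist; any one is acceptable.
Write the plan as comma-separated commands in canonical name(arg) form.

straight(3), arc(left, 2)

initial: at (1,-3), heading north
[1] after straight(3): at (1,0), heading north
[2] after arc(left, 2): at (-1,2), heading west
nothing shorter than 2 reaches the goal.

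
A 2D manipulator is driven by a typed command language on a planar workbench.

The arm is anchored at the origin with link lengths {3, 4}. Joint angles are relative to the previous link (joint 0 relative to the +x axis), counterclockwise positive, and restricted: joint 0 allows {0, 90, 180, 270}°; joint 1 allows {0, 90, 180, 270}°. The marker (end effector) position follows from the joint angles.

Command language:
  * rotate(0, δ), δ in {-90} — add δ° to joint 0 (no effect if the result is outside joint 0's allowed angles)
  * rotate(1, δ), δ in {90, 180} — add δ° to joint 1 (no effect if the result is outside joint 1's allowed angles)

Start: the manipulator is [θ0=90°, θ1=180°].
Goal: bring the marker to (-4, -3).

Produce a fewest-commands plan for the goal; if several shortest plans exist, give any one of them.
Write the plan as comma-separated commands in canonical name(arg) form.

rotate(1, 90), rotate(0, -90), rotate(0, -90)

t0: [θ0=90°, θ1=180°]
t=1 rotate(1, 90) ⇒ [θ0=90°, θ1=270°]
t=2 rotate(0, -90) ⇒ [θ0=0°, θ1=270°]
t=3 rotate(0, -90) ⇒ [θ0=270°, θ1=270°]
no 2-step plan works, so 3 is optimal.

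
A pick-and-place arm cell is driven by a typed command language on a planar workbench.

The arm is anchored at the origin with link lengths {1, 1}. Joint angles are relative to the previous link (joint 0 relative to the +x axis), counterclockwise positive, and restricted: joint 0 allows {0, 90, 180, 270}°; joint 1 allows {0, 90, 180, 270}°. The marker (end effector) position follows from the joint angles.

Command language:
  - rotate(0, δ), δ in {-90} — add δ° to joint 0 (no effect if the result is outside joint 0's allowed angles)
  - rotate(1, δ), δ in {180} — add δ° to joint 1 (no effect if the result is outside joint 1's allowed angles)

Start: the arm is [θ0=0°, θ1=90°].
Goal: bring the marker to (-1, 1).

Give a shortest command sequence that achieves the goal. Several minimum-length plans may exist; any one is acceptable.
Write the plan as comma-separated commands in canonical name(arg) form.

rotate(0, -90), rotate(0, -90), rotate(0, -90)

t0: [θ0=0°, θ1=90°]
1. rotate(0, -90) → [θ0=270°, θ1=90°]
2. rotate(0, -90) → [θ0=180°, θ1=90°]
3. rotate(0, -90) → [θ0=90°, θ1=90°]
shorter routes all fall short; 3 is best.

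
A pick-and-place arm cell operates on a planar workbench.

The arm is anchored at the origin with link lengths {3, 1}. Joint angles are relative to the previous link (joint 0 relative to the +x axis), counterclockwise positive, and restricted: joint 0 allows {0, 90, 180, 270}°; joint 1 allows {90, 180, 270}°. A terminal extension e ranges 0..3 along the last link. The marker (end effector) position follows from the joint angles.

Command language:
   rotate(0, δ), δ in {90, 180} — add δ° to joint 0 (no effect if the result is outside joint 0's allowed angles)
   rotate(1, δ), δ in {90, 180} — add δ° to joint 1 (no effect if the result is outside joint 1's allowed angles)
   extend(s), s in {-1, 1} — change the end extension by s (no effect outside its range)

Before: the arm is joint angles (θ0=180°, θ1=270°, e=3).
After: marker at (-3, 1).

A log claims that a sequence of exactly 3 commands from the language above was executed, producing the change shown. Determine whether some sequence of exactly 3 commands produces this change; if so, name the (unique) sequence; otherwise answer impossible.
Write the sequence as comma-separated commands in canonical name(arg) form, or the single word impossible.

begin: joint angles (θ0=180°, θ1=270°, e=3)
step 1 (extend(-1)): joint angles (θ0=180°, θ1=270°, e=2)
step 2 (extend(-1)): joint angles (θ0=180°, θ1=270°, e=1)
step 3 (extend(-1)): joint angles (θ0=180°, θ1=270°, e=0)
uniquely the one of 216 3-step routes that fits.

extend(-1), extend(-1), extend(-1)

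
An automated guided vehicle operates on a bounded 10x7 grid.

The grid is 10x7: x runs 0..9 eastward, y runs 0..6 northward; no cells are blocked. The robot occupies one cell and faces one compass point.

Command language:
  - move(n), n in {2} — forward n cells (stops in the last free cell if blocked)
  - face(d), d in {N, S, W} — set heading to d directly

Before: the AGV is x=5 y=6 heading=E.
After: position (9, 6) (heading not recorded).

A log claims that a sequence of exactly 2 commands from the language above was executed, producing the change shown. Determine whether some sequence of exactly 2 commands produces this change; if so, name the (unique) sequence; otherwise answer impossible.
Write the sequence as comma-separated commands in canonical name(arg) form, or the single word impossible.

move(2), move(2)

initial: x=5 y=6 heading=E
t=1 move(2) ⇒ x=7 y=6 heading=E
t=2 move(2) ⇒ x=9 y=6 heading=E
uniquely the one of 16 2-step routes that fits.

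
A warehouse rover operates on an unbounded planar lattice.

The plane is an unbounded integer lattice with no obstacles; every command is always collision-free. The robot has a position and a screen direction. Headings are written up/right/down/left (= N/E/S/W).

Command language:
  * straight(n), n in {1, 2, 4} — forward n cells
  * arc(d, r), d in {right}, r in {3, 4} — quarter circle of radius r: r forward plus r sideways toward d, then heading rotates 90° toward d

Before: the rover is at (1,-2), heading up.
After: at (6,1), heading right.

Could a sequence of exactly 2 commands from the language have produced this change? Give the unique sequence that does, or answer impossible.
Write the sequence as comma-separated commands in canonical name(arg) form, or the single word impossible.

key: cell and facing (now E) both changed — the 2 commands mix motion and turning
from: at (1,-2), heading up
[1] after arc(right, 3): at (4,1), heading right
[2] after straight(2): at (6,1), heading right
all 25 alternatives checked — unique.

arc(right, 3), straight(2)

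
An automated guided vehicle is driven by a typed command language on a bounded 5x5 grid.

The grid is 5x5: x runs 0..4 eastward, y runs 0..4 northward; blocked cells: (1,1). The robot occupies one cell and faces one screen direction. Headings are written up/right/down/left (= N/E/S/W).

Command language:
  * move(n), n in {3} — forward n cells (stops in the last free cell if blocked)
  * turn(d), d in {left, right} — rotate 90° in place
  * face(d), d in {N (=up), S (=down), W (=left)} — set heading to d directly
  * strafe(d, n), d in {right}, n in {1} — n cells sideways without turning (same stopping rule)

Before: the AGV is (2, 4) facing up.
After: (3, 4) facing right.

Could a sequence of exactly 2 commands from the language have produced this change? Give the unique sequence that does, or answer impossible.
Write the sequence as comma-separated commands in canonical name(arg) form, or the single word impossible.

key: cell and facing (now E) both changed — the 2 commands mix motion and turning
from: (2, 4) facing up
1. strafe(right, 1) → (3, 4) facing up
2. turn(right) → (3, 4) facing right
all 49 alternatives checked — unique.

strafe(right, 1), turn(right)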